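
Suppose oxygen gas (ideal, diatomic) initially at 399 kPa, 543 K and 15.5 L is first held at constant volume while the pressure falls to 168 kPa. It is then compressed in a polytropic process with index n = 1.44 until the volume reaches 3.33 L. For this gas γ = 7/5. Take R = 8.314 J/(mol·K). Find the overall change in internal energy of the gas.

-2650 J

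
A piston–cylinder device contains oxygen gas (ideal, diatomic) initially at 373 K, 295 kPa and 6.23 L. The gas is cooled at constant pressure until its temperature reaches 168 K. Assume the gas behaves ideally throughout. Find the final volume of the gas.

2.81 L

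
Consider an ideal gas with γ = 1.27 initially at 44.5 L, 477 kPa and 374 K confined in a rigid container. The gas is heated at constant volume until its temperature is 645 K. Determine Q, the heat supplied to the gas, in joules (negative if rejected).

57000 J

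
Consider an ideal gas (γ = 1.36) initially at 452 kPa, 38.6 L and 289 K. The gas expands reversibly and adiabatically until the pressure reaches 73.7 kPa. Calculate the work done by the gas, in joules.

18500 J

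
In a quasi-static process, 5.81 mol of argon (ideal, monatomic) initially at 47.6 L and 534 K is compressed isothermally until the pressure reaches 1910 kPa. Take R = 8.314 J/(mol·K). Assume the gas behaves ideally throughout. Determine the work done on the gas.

P₁ = nRT₁/V₁ = 5.81×8.314×534/47.6 = 542 kPa.
Isothermal: T stays 534 K; PV = const ⇒ V₂ = 13.5 L, P₂ = 1910 kPa.
W = nRT ln(V₂/V₁) = 5.81×8.314×534×ln(0.284) = -32500 J.
Work done on the gas = −W_by = 32500 J.

32500 J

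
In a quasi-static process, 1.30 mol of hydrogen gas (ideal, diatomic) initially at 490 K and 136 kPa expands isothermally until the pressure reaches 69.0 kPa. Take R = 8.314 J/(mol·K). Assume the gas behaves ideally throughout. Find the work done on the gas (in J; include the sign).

-3590 J

V₁ = nRT₁/P₁ = 1.30×8.314×490/136 = 38.9 L.
Isothermal: T stays 490 K; PV = const ⇒ V₂ = 76.8 L, P₂ = 69.0 kPa.
W = nRT ln(V₂/V₁) = 1.30×8.314×490×ln(1.97) = 3590 J.
Work done on the gas = −W_by = -3590 J.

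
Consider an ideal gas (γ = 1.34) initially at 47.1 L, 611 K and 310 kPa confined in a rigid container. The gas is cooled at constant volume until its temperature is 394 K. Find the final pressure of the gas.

Isochoric: V stays 47.1 L; P/T = const ⇒ T₂ = 394 K, P₂ = 200 kPa.

200 kPa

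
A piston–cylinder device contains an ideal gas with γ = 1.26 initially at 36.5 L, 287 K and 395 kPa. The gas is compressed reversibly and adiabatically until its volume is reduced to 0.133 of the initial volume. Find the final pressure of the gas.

5020 kPa

Adiabatic: TV^(γ−1) = const ⇒ T₂ = 287×(7.52)^0.260 = 485 K; PV^γ = const ⇒ P₂ = 5020 kPa.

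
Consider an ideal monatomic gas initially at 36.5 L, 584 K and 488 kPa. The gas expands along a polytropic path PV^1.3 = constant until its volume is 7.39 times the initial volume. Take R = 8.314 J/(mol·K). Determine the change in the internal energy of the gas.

-12100 J

n = P₁V₁/(RT₁) = 488×36.5/(8.314×584) = 3.67 mol.
Polytropic n=1.3: T₂ = T₁(V₁/V₂)^(n−1) = 584×(0.135)^0.30 = 320 K; P₂ = P₁(V₁/V₂)^n = 36.2 kPa.
For an ideal gas ΔU = nCvΔT with Cv = (3/2)R = 12.5 J/(mol·K).
ΔU = 3.67×12.5×(320−584) = -12100 J.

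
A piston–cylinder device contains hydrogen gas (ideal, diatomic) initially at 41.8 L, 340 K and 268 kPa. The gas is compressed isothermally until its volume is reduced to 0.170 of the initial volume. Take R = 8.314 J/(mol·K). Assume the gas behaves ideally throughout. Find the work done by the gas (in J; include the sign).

-19900 J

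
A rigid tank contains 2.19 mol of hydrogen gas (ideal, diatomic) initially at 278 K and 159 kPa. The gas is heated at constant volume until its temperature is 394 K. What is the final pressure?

V₁ = nRT₁/P₁ = 2.19×8.314×278/159 = 31.8 L.
Isochoric: V stays 31.8 L; P/T = const ⇒ T₂ = 394 K, P₂ = 225 kPa.

225 kPa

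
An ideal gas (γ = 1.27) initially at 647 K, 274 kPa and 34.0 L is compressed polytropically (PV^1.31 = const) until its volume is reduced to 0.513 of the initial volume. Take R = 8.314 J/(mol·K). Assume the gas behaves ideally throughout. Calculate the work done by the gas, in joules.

-6910 J

n = P₁V₁/(RT₁) = 274×34.0/(8.314×647) = 1.73 mol.
Polytropic n=1.31: T₂ = T₁(V₁/V₂)^(n−1) = 647×(1.95)^0.31 = 796 K; P₂ = P₁(V₁/V₂)^n = 657 kPa.
W = (P₁V₁−P₂V₂)/(n−1) = (274×34.0−657×17.4)/0.31 = -6910 J.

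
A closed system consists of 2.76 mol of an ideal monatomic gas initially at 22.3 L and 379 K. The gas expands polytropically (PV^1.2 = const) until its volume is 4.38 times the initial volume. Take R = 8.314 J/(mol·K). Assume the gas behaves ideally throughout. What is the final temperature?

P₁ = nRT₁/V₁ = 2.76×8.314×379/22.3 = 390 kPa.
Polytropic n=1.2: T₂ = T₁(V₁/V₂)^(n−1) = 379×(0.228)^0.20 = 282 K; P₂ = P₁(V₁/V₂)^n = 66.3 kPa.

282 K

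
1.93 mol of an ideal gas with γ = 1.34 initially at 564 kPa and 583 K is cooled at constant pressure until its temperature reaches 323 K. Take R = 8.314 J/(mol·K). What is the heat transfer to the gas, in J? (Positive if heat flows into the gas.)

-16400 J

V₁ = nRT₁/P₁ = 1.93×8.314×583/564 = 16.6 L.
Isobaric: P stays 564 kPa; V/T = const ⇒ T₂ = 323 K, V₂ = 9.19 L.
W = PΔV = 564×(9.19−16.6) kPa·L = -4170 J.
ΔU = nCvΔT = 1.93×24.5×(323−583) = -12300 J.
Q = ΔU + W = nCpΔT = -16400 J.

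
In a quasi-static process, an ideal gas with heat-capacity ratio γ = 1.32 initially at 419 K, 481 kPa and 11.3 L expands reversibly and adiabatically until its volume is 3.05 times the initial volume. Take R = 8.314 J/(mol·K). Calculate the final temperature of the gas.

Adiabatic: TV^(γ−1) = const ⇒ T₂ = 419×(0.328)^0.320 = 293 K; PV^γ = const ⇒ P₂ = 110 kPa.

293 K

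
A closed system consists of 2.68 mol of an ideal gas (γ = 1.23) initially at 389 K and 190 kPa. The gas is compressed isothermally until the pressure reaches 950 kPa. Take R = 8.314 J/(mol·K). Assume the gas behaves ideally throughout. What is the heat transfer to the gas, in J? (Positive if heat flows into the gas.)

V₁ = nRT₁/P₁ = 2.68×8.314×389/190 = 45.6 L.
Isothermal: T stays 389 K; PV = const ⇒ V₂ = 9.12 L, P₂ = 950 kPa.
ΔU = 0 (ideal gas, T constant).
W = nRT ln(V₂/V₁) = 2.68×8.314×389×ln(0.200) = -13900 J.
Q = ΔU + W = -13900 J.

-13900 J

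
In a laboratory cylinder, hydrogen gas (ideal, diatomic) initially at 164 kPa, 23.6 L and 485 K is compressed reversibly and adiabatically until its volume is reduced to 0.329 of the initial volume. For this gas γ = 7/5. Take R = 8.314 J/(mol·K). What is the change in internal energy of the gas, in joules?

n = P₁V₁/(RT₁) = 164×23.6/(8.314×485) = 0.960 mol.
Adiabatic: TV^(γ−1) = const ⇒ T₂ = 485×(3.04)^0.400 = 757 K; PV^γ = const ⇒ P₂ = 778 kPa.
For an ideal gas ΔU = nCvΔT with Cv = (5/2)R = 20.8 J/(mol·K).
ΔU = 0.960×20.8×(757−485) = 5420 J.

5420 J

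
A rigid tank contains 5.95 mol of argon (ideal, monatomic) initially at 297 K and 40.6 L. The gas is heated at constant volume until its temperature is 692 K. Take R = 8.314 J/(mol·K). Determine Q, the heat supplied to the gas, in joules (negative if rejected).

29300 J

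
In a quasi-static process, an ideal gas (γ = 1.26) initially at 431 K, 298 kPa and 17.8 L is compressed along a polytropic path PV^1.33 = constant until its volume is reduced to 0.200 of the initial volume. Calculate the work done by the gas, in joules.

-11300 J

n = P₁V₁/(RT₁) = 298×17.8/(8.314×431) = 1.48 mol.
Polytropic n=1.33: T₂ = T₁(V₁/V₂)^(n−1) = 431×(5.00)^0.33 = 733 K; P₂ = P₁(V₁/V₂)^n = 2530 kPa.
W = (P₁V₁−P₂V₂)/(n−1) = (298×17.8−2530×3.56)/0.33 = -11300 J.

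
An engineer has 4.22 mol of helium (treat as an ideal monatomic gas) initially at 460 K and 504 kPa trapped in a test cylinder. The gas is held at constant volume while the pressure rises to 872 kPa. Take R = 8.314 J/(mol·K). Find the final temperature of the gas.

V₁ = nRT₁/P₁ = 4.22×8.314×460/504 = 32.0 L.
Isochoric: V stays 32.0 L; P/T = const ⇒ T₂ = 796 K, P₂ = 872 kPa.

796 K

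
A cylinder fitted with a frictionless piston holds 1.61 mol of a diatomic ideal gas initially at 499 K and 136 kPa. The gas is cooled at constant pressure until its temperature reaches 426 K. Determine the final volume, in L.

41.9 L

V₁ = nRT₁/P₁ = 1.61×8.314×499/136 = 49.1 L.
Isobaric: P stays 136 kPa; V/T = const ⇒ T₂ = 426 K, V₂ = 41.9 L.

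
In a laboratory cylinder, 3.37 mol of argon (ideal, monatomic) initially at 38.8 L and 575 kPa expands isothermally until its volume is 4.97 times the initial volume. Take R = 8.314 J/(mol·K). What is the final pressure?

T₁ = P₁V₁/(nR) = 575×38.8/(3.37×8.314) = 796 K.
Isothermal: T stays 796 K; PV = const ⇒ V₂ = 193 L, P₂ = 116 kPa.

116 kPa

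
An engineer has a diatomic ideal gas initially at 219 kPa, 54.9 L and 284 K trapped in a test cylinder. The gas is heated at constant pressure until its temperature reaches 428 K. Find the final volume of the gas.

82.7 L

Isobaric: P stays 219 kPa; V/T = const ⇒ T₂ = 428 K, V₂ = 82.7 L.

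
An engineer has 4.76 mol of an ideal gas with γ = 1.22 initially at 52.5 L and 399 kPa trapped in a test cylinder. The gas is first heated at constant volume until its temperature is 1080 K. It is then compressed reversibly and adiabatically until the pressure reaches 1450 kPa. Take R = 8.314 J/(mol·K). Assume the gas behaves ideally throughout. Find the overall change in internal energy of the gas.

120000 J

T₁ = P₁V₁/(nR) = 399×52.5/(4.76×8.314) = 529 K.
Step 1 — Isochoric: V stays 52.5 L; P/T = const ⇒ T₂ = 1080 K, P₂ = 814 kPa.
W = 0 (no volume change).
ΔU = nCvΔT = 4.76×37.8×(1080−529) = 99100 J.
Q = ΔU = 99100 J.
State after step 1: P = 814 kPa, V = 52.5 L, T = 1080 K.
Step 2 — Adiabatic: T₂/T₁ = (P₂/P₁)^((γ−1)/γ) ⇒ T₂ = 1080×(1.78)^0.180 = 1200 K; V₂ = 32.7 L.
ΔU = nCvΔT = 4.76×37.8×(1200−1080) = 21300 J.
Q = 0 for an adiabatic process, so W = −ΔU = -21300 J.
Net over both steps: W = -21300 J, Q = 99100 J, ΔU = 120000 J.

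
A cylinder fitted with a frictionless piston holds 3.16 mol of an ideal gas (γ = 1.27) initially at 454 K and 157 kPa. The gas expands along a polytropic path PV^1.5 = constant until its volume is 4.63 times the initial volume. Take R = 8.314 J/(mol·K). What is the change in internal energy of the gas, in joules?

V₁ = nRT₁/P₁ = 3.16×8.314×454/157 = 76.0 L.
Polytropic n=1.5: T₂ = T₁(V₁/V₂)^(n−1) = 454×(0.216)^0.50 = 211 K; P₂ = P₁(V₁/V₂)^n = 15.8 kPa.
For an ideal gas ΔU = nCvΔT with Cv = R/(γ−1) = 30.8 J/(mol·K).
ΔU = 3.16×30.8×(211−454) = -23600 J.

-23600 J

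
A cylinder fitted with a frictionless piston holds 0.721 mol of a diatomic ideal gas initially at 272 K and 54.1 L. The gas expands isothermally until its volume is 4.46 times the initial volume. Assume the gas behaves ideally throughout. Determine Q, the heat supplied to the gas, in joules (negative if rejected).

2440 J

P₁ = nRT₁/V₁ = 0.721×8.314×272/54.1 = 30.1 kPa.
Isothermal: T stays 272 K; PV = const ⇒ V₂ = 241 L, P₂ = 6.76 kPa.
ΔU = 0 (ideal gas, T constant).
W = nRT ln(V₂/V₁) = 0.721×8.314×272×ln(4.46) = 2440 J.
Q = ΔU + W = 2440 J.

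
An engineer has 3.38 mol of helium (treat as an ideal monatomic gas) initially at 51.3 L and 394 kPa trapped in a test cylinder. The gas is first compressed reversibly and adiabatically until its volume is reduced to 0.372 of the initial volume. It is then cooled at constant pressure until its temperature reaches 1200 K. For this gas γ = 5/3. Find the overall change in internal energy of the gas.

20300 J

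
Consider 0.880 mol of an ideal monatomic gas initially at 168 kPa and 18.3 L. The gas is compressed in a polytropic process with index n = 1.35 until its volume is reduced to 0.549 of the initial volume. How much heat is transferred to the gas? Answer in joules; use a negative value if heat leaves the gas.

-974 J

T₁ = P₁V₁/(nR) = 168×18.3/(0.880×8.314) = 420 K.
Polytropic n=1.35: T₂ = T₁(V₁/V₂)^(n−1) = 420×(1.82)^0.35 = 518 K; P₂ = P₁(V₁/V₂)^n = 377 kPa.
W = (P₁V₁−P₂V₂)/(n−1) = (168×18.3−377×10.0)/0.35 = -2050 J.
ΔU = nCvΔT = 0.880×12.5×(518−420) = 1080 J.
Q = ΔU + W = -974 J.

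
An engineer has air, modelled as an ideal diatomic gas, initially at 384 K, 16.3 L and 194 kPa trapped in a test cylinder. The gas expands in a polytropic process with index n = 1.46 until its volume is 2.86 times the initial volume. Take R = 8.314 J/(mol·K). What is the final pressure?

Polytropic n=1.46: T₂ = T₁(V₁/V₂)^(n−1) = 384×(0.350)^0.46 = 237 K; P₂ = P₁(V₁/V₂)^n = 41.8 kPa.

41.8 kPa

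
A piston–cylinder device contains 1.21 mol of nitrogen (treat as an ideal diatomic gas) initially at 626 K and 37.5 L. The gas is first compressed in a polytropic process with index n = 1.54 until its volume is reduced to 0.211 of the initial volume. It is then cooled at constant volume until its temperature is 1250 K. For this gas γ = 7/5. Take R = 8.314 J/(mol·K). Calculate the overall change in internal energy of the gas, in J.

15700 J

P₁ = nRT₁/V₁ = 1.21×8.314×626/37.5 = 168 kPa.
Step 1 — Polytropic n=1.54: T₂ = T₁(V₁/V₂)^(n−1) = 626×(4.74)^0.54 = 1450 K; P₂ = P₁(V₁/V₂)^n = 1840 kPa.
W = (P₁V₁−P₂V₂)/(n−1) = (168×37.5−1840×7.91)/0.54 = -15400 J.
ΔU = nCvΔT = 1.21×20.8×(1450−626) = 20700 J.
Q = ΔU + W = 5370 J.
State after step 1: P = 1840 kPa, V = 7.91 L, T = 1450 K.
Step 2 — Isochoric: V stays 7.91 L; P/T = const ⇒ T₂ = 1250 K, P₂ = 1590 kPa.
W = 0 (no volume change).
ΔU = nCvΔT = 1.21×20.8×(1250−1450) = -5040 J.
Q = ΔU = -5040 J.
Net over both steps: W = -15400 J, Q = 337 J, ΔU = 15700 J.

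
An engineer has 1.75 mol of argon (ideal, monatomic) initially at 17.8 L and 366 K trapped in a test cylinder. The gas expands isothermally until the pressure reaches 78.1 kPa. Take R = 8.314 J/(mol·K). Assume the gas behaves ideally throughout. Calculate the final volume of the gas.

68.2 L

P₁ = nRT₁/V₁ = 1.75×8.314×366/17.8 = 299 kPa.
Isothermal: T stays 366 K; PV = const ⇒ V₂ = 68.2 L, P₂ = 78.1 kPa.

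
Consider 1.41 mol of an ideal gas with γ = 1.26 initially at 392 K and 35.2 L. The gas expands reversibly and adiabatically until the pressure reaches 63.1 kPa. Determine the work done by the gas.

2460 J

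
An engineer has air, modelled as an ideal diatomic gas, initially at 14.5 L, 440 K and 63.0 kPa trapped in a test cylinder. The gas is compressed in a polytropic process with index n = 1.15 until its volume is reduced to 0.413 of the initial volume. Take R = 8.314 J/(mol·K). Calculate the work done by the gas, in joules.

-864 J

n = P₁V₁/(RT₁) = 63.0×14.5/(8.314×440) = 0.250 mol.
Polytropic n=1.15: T₂ = T₁(V₁/V₂)^(n−1) = 440×(2.42)^0.15 = 502 K; P₂ = P₁(V₁/V₂)^n = 174 kPa.
W = (P₁V₁−P₂V₂)/(n−1) = (63.0×14.5−174×5.99)/0.15 = -864 J.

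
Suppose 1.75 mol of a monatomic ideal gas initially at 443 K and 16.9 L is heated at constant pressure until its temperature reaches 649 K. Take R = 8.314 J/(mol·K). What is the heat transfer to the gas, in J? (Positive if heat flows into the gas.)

P₁ = nRT₁/V₁ = 1.75×8.314×443/16.9 = 381 kPa.
Isobaric: P stays 381 kPa; V/T = const ⇒ T₂ = 649 K, V₂ = 24.8 L.
W = PΔV = 381×(24.8−16.9) kPa·L = 3000 J.
ΔU = nCvΔT = 1.75×12.5×(649−443) = 4500 J.
Q = ΔU + W = nCpΔT = 7490 J.

7490 J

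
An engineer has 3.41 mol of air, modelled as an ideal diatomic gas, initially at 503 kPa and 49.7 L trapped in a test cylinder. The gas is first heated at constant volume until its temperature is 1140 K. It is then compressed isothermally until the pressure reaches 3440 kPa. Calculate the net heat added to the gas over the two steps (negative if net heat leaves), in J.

-35500 J

T₁ = P₁V₁/(nR) = 503×49.7/(3.41×8.314) = 882 K.
Step 1 — Isochoric: V stays 49.7 L; P/T = const ⇒ T₂ = 1140 K, P₂ = 650 kPa.
W = 0 (no volume change).
ΔU = nCvΔT = 3.41×20.8×(1140−882) = 18300 J.
Q = ΔU = 18300 J.
State after step 1: P = 650 kPa, V = 49.7 L, T = 1140 K.
Step 2 — Isothermal: T stays 1140 K; PV = const ⇒ V₂ = 9.40 L, P₂ = 3440 kPa.
ΔU = 0 (ideal gas, T constant).
W = nRT ln(V₂/V₁) = 3.41×8.314×1140×ln(0.189) = -53800 J.
Q = ΔU + W = -53800 J.
Net over both steps: W = -53800 J, Q = -35500 J, ΔU = 18300 J.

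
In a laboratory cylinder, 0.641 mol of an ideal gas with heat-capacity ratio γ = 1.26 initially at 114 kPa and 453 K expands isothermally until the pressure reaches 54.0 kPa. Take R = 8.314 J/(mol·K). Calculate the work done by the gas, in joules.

V₁ = nRT₁/P₁ = 0.641×8.314×453/114 = 21.2 L.
Isothermal: T stays 453 K; PV = const ⇒ V₂ = 44.7 L, P₂ = 54.0 kPa.
W = nRT ln(V₂/V₁) = 0.641×8.314×453×ln(2.11) = 1800 J.

1800 J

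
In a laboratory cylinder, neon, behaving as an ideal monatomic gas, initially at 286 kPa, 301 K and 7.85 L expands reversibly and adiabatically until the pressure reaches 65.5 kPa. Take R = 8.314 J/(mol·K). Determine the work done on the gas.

n = P₁V₁/(RT₁) = 286×7.85/(8.314×301) = 0.897 mol.
Adiabatic: T₂/T₁ = (P₂/P₁)^((γ−1)/γ) ⇒ T₂ = 301×(0.229)^0.400 = 167 K; V₂ = 19.0 L.
ΔU = nCvΔT = 0.897×12.5×(167−301) = -1500 J.
Q = 0 for an adiabatic process, so W = −ΔU = 1500 J.
Work done on the gas = −W_by = -1500 J.

-1500 J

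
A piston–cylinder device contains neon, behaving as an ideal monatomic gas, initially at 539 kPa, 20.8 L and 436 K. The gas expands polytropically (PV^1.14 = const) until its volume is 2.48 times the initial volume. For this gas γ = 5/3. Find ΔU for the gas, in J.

n = P₁V₁/(RT₁) = 539×20.8/(8.314×436) = 3.09 mol.
Polytropic n=1.14: T₂ = T₁(V₁/V₂)^(n−1) = 436×(0.403)^0.14 = 384 K; P₂ = P₁(V₁/V₂)^n = 191 kPa.
For an ideal gas ΔU = nCvΔT with Cv = (3/2)R = 12.5 J/(mol·K).
ΔU = 3.09×12.5×(384−436) = -2010 J.

-2010 J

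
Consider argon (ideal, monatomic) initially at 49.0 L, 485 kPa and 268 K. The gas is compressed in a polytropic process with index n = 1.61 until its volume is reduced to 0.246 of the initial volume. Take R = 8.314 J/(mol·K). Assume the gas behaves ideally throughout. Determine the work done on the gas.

n = P₁V₁/(RT₁) = 485×49.0/(8.314×268) = 10.7 mol.
Polytropic n=1.61: T₂ = T₁(V₁/V₂)^(n−1) = 268×(4.07)^0.61 = 630 K; P₂ = P₁(V₁/V₂)^n = 4640 kPa.
W = (P₁V₁−P₂V₂)/(n−1) = (485×49.0−4640×12.1)/0.61 = -52700 J.
Work done on the gas = −W_by = 52700 J.

52700 J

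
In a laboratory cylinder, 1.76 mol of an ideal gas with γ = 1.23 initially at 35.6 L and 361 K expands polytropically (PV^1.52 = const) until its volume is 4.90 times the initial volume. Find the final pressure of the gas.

13.3 kPa

P₁ = nRT₁/V₁ = 1.76×8.314×361/35.6 = 148 kPa.
Polytropic n=1.52: T₂ = T₁(V₁/V₂)^(n−1) = 361×(0.204)^0.52 = 158 K; P₂ = P₁(V₁/V₂)^n = 13.3 kPa.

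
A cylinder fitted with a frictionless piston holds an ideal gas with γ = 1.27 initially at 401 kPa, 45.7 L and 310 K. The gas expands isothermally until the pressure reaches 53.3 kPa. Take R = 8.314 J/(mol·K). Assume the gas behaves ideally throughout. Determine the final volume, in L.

Isothermal: T stays 310 K; PV = const ⇒ V₂ = 344 L, P₂ = 53.3 kPa.

344 L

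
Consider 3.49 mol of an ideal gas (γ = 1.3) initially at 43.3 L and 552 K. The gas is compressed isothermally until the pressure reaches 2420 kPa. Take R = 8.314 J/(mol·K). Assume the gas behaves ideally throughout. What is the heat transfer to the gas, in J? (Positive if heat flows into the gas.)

-30100 J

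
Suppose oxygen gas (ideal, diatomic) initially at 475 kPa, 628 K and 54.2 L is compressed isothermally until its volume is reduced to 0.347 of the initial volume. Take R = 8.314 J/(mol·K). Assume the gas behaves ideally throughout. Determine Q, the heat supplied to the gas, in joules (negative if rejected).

-27200 J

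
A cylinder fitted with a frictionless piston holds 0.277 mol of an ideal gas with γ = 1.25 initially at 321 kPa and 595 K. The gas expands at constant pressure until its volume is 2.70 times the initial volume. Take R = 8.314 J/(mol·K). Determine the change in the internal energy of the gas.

9320 J

V₁ = nRT₁/P₁ = 0.277×8.314×595/321 = 4.27 L.
Isobaric: P stays 321 kPa; V/T = const ⇒ T₂ = 1610 K, V₂ = 11.5 L.
For an ideal gas ΔU = nCvΔT with Cv = R/(γ−1) = 33.3 J/(mol·K).
ΔU = 0.277×33.3×(1610−595) = 9320 J.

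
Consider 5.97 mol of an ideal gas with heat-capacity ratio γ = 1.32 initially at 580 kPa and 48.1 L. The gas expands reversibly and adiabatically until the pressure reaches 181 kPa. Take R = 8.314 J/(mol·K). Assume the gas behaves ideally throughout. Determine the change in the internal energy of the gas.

T₁ = P₁V₁/(nR) = 580×48.1/(5.97×8.314) = 562 K.
Adiabatic: T₂/T₁ = (P₂/P₁)^((γ−1)/γ) ⇒ T₂ = 562×(0.312)^0.242 = 424 K; V₂ = 116 L.
For an ideal gas ΔU = nCvΔT with Cv = R/(γ−1) = 26.0 J/(mol·K).
ΔU = 5.97×26.0×(424−562) = -21400 J.

-21400 J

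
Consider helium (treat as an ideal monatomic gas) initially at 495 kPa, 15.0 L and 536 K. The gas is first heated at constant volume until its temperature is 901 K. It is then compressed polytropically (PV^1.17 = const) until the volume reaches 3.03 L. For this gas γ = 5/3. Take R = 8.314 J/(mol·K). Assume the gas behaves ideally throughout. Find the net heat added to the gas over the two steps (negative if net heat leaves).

n = P₁V₁/(RT₁) = 495×15.0/(8.314×536) = 1.67 mol.
Step 1 — Isochoric: V stays 15.0 L; P/T = const ⇒ T₂ = 901 K, P₂ = 832 kPa.
W = 0 (no volume change).
ΔU = nCvΔT = 1.67×12.5×(901−536) = 7580 J.
Q = ΔU = 7580 J.
State after step 1: P = 832 kPa, V = 15.0 L, T = 901 K.
Step 2 — Polytropic n=1.17: T₂ = T₁(V₁/V₂)^(n−1) = 901×(4.95)^0.17 = 1180 K; P₂ = P₁(V₁/V₂)^n = 5410 kPa.
W = (P₁V₁−P₂V₂)/(n−1) = (832×15.0−5410×3.03)/0.17 = -22900 J.
ΔU = nCvΔT = 1.67×12.5×(1180−901) = 5850 J.
Q = ΔU + W = -17100 J.
Net over both steps: W = -22900 J, Q = -9510 J, ΔU = 13400 J.

-9510 J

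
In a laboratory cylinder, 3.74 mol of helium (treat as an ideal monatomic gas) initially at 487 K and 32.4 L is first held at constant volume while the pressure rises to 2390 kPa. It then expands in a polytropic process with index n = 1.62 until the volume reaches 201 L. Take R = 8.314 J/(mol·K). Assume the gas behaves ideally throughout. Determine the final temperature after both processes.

P₁ = nRT₁/V₁ = 3.74×8.314×487/32.4 = 467 kPa.
Step 1 — Isochoric: V stays 32.4 L; P/T = const ⇒ T₂ = 2490 K, P₂ = 2390 kPa.
W = 0 (no volume change).
ΔU = nCvΔT = 3.74×12.5×(2490−487) = 93400 J.
Q = ΔU = 93400 J.
State after step 1: P = 2390 kPa, V = 32.4 L, T = 2490 K.
Step 2 — Polytropic n=1.62: T₂ = T₁(V₁/V₂)^(n−1) = 2490×(0.161)^0.62 = 803 K; P₂ = P₁(V₁/V₂)^n = 124 kPa.
W = (P₁V₁−P₂V₂)/(n−1) = (2390×32.4−124×201)/0.62 = 84600 J.
ΔU = nCvΔT = 3.74×12.5×(803−2490) = -78700 J.
Q = ΔU + W = 5920 J.
Net over both steps: W = 84600 J, Q = 99400 J, ΔU = 14700 J.

803 K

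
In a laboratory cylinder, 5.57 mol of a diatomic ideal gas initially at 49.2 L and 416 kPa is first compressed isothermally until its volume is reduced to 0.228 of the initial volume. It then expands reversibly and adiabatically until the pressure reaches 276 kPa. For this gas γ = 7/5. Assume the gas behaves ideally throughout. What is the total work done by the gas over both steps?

T₁ = P₁V₁/(nR) = 416×49.2/(5.57×8.314) = 442 K.
Step 1 — Isothermal: T stays 442 K; PV = const ⇒ V₂ = 11.2 L, P₂ = 1820 kPa.
ΔU = 0 (ideal gas, T constant).
W = nRT ln(V₂/V₁) = 5.57×8.314×442×ln(0.228) = -30300 J.
Q = ΔU + W = -30300 J.
State after step 1: P = 1820 kPa, V = 11.2 L, T = 442 K.
Step 2 — Adiabatic: T₂/T₁ = (P₂/P₁)^((γ−1)/γ) ⇒ T₂ = 442×(0.151)^0.286 = 258 K; V₂ = 43.2 L.
ΔU = nCvΔT = 5.57×20.8×(258−442) = -21300 J.
Q = 0 for an adiabatic process, so W = −ΔU = 21300 J.
Net over both steps: W = -8920 J, Q = -30300 J, ΔU = -21300 J.

-8920 J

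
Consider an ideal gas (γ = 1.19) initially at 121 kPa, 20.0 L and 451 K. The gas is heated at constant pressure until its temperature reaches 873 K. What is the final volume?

38.7 L

Isobaric: P stays 121 kPa; V/T = const ⇒ T₂ = 873 K, V₂ = 38.7 L.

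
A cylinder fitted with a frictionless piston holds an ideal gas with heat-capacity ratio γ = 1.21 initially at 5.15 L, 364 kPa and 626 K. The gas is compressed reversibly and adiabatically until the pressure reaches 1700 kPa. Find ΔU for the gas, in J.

n = P₁V₁/(RT₁) = 364×5.15/(8.314×626) = 0.360 mol.
Adiabatic: T₂/T₁ = (P₂/P₁)^((γ−1)/γ) ⇒ T₂ = 626×(4.67)^0.174 = 818 K; V₂ = 1.44 L.
For an ideal gas ΔU = nCvΔT with Cv = R/(γ−1) = 39.6 J/(mol·K).
ΔU = 0.360×39.6×(818−626) = 2740 J.

2740 J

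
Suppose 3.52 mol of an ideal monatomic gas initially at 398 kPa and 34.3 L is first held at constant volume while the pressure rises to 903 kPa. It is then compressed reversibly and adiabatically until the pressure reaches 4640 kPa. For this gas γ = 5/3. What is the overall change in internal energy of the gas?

68900 J

T₁ = P₁V₁/(nR) = 398×34.3/(3.52×8.314) = 466 K.
Step 1 — Isochoric: V stays 34.3 L; P/T = const ⇒ T₂ = 1060 K, P₂ = 903 kPa.
W = 0 (no volume change).
ΔU = nCvΔT = 3.52×12.5×(1060−466) = 26000 J.
Q = ΔU = 26000 J.
State after step 1: P = 903 kPa, V = 34.3 L, T = 1060 K.
Step 2 — Adiabatic: T₂/T₁ = (P₂/P₁)^((γ−1)/γ) ⇒ T₂ = 1060×(5.14)^0.400 = 2040 K; V₂ = 12.8 L.
ΔU = nCvΔT = 3.52×12.5×(2040−1060) = 43000 J.
Q = 0 for an adiabatic process, so W = −ΔU = -43000 J.
Net over both steps: W = -43000 J, Q = 26000 J, ΔU = 68900 J.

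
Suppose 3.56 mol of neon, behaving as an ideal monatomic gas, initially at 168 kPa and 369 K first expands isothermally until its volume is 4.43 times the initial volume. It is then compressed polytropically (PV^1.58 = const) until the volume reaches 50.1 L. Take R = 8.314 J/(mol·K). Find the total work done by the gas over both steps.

V₁ = nRT₁/P₁ = 3.56×8.314×369/168 = 65.0 L.
Step 1 — Isothermal: T stays 369 K; PV = const ⇒ V₂ = 288 L, P₂ = 37.9 kPa.
ΔU = 0 (ideal gas, T constant).
W = nRT ln(V₂/V₁) = 3.56×8.314×369×ln(4.43) = 16300 J.
Q = ΔU + W = 16300 J.
State after step 1: P = 37.9 kPa, V = 288 L, T = 369 K.
Step 2 — Polytropic n=1.58: T₂ = T₁(V₁/V₂)^(n−1) = 369×(5.75)^0.58 = 1020 K; P₂ = P₁(V₁/V₂)^n = 601 kPa.
W = (P₁V₁−P₂V₂)/(n−1) = (37.9×288−601×50.1)/0.58 = -33100 J.
ΔU = nCvΔT = 3.56×12.5×(1020−369) = 28800 J.
Q = ΔU + W = -4300 J.
Net over both steps: W = -16800 J, Q = 12000 J, ΔU = 28800 J.

-16800 J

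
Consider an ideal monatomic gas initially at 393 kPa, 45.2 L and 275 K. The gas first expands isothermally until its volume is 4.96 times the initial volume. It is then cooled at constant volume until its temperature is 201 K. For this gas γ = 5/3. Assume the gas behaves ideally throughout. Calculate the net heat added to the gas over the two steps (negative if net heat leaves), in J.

n = P₁V₁/(RT₁) = 393×45.2/(8.314×275) = 7.77 mol.
Step 1 — Isothermal: T stays 275 K; PV = const ⇒ V₂ = 224 L, P₂ = 79.2 kPa.
ΔU = 0 (ideal gas, T constant).
W = nRT ln(V₂/V₁) = 7.77×8.314×275×ln(4.96) = 28400 J.
Q = ΔU + W = 28400 J.
State after step 1: P = 79.2 kPa, V = 224 L, T = 275 K.
Step 2 — Isochoric: V stays 224 L; P/T = const ⇒ T₂ = 201 K, P₂ = 57.9 kPa.
W = 0 (no volume change).
ΔU = nCvΔT = 7.77×12.5×(201−275) = -7170 J.
Q = ΔU = -7170 J.
Net over both steps: W = 28400 J, Q = 21300 J, ΔU = -7170 J.

21300 J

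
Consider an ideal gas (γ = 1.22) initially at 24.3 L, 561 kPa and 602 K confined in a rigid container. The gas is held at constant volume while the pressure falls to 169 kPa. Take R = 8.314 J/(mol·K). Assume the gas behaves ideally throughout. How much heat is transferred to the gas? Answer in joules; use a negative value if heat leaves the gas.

-43300 J

n = P₁V₁/(RT₁) = 561×24.3/(8.314×602) = 2.72 mol.
Isochoric: V stays 24.3 L; P/T = const ⇒ T₂ = 181 K, P₂ = 169 kPa.
W = 0 (no volume change).
ΔU = nCvΔT = 2.72×37.8×(181−602) = -43300 J.
Q = ΔU = -43300 J.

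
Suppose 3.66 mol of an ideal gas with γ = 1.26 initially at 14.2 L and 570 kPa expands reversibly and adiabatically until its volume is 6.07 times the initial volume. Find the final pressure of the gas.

T₁ = P₁V₁/(nR) = 570×14.2/(3.66×8.314) = 266 K.
Adiabatic: TV^(γ−1) = const ⇒ T₂ = 266×(0.165)^0.260 = 166 K; PV^γ = const ⇒ P₂ = 58.8 kPa.

58.8 kPa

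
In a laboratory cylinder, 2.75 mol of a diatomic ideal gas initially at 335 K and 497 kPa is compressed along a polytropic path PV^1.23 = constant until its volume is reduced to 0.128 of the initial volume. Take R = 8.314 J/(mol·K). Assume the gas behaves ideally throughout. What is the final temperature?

538 K

V₁ = nRT₁/P₁ = 2.75×8.314×335/497 = 15.4 L.
Polytropic n=1.23: T₂ = T₁(V₁/V₂)^(n−1) = 335×(7.81)^0.23 = 538 K; P₂ = P₁(V₁/V₂)^n = 6230 kPa.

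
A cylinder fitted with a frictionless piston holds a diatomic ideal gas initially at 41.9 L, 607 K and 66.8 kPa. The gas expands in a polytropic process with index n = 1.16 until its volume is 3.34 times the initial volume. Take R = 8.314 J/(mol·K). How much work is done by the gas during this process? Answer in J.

3070 J

n = P₁V₁/(RT₁) = 66.8×41.9/(8.314×607) = 0.555 mol.
Polytropic n=1.16: T₂ = T₁(V₁/V₂)^(n−1) = 607×(0.299)^0.16 = 500 K; P₂ = P₁(V₁/V₂)^n = 16.5 kPa.
W = (P₁V₁−P₂V₂)/(n−1) = (66.8×41.9−16.5×140)/0.16 = 3070 J.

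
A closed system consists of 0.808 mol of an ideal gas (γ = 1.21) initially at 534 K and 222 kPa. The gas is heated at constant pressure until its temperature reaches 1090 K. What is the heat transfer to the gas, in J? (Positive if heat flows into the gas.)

V₁ = nRT₁/P₁ = 0.808×8.314×534/222 = 16.2 L.
Isobaric: P stays 222 kPa; V/T = const ⇒ T₂ = 1090 K, V₂ = 33.0 L.
W = PΔV = 222×(33.0−16.2) kPa·L = 3740 J.
ΔU = nCvΔT = 0.808×39.6×(1090−534) = 17800 J.
Q = ΔU + W = nCpΔT = 21500 J.

21500 J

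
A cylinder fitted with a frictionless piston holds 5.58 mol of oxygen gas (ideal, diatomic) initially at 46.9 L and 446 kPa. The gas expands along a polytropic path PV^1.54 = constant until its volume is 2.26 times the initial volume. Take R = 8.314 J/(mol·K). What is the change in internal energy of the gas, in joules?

T₁ = P₁V₁/(nR) = 446×46.9/(5.58×8.314) = 451 K.
Polytropic n=1.54: T₂ = T₁(V₁/V₂)^(n−1) = 451×(0.442)^0.54 = 290 K; P₂ = P₁(V₁/V₂)^n = 127 kPa.
For an ideal gas ΔU = nCvΔT with Cv = (5/2)R = 20.8 J/(mol·K).
ΔU = 5.58×20.8×(290−451) = -18600 J.

-18600 J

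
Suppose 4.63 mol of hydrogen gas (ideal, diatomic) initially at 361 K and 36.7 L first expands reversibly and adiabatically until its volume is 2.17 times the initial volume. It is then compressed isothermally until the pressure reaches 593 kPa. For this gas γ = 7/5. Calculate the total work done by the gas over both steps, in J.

P₁ = nRT₁/V₁ = 4.63×8.314×361/36.7 = 379 kPa.
Step 1 — Adiabatic: TV^(γ−1) = const ⇒ T₂ = 361×(0.461)^0.400 = 265 K; PV^γ = const ⇒ P₂ = 128 kPa.
ΔU = nCvΔT = 4.63×20.8×(265−361) = -9260 J.
Q = 0 for an adiabatic process, so W = −ΔU = 9260 J.
State after step 1: P = 128 kPa, V = 79.6 L, T = 265 K.
Step 2 — Isothermal: T stays 265 K; PV = const ⇒ V₂ = 17.2 L, P₂ = 593 kPa.
ΔU = 0 (ideal gas, T constant).
W = nRT ln(V₂/V₁) = 4.63×8.314×265×ln(0.216) = -15600 J.
Q = ΔU + W = -15600 J.
Net over both steps: W = -6370 J, Q = -15600 J, ΔU = -9260 J.

-6370 J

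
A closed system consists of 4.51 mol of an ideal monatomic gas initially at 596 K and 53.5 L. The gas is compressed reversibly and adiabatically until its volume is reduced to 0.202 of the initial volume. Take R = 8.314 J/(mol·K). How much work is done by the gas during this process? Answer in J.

-63800 J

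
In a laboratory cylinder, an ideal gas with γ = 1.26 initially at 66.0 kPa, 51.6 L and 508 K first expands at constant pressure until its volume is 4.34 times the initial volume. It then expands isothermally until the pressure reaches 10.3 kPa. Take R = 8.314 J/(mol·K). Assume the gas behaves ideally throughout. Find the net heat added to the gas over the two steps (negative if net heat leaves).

82600 J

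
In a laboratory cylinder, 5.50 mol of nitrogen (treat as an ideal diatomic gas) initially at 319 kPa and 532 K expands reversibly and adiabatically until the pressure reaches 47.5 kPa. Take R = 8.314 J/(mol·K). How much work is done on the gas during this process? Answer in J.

V₁ = nRT₁/P₁ = 5.50×8.314×532/319 = 76.3 L.
Adiabatic: T₂/T₁ = (P₂/P₁)^((γ−1)/γ) ⇒ T₂ = 532×(0.149)^0.286 = 309 K; V₂ = 297 L.
ΔU = nCvΔT = 5.50×20.8×(309−532) = -25500 J.
Q = 0 for an adiabatic process, so W = −ΔU = 25500 J.
Work done on the gas = −W_by = -25500 J.

-25500 J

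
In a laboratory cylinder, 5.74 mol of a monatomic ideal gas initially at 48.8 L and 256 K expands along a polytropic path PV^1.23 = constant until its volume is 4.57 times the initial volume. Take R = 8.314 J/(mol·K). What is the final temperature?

180 K

P₁ = nRT₁/V₁ = 5.74×8.314×256/48.8 = 250 kPa.
Polytropic n=1.23: T₂ = T₁(V₁/V₂)^(n−1) = 256×(0.219)^0.23 = 180 K; P₂ = P₁(V₁/V₂)^n = 38.6 kPa.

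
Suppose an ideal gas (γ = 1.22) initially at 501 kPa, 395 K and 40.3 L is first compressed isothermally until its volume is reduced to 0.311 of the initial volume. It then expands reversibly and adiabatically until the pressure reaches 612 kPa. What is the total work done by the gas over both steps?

n = P₁V₁/(RT₁) = 501×40.3/(8.314×395) = 6.15 mol.
Step 1 — Isothermal: T stays 395 K; PV = const ⇒ V₂ = 12.5 L, P₂ = 1610 kPa.
ΔU = 0 (ideal gas, T constant).
W = nRT ln(V₂/V₁) = 6.15×8.314×395×ln(0.311) = -23600 J.
Q = ΔU + W = -23600 J.
State after step 1: P = 1610 kPa, V = 12.5 L, T = 395 K.
Step 2 — Adiabatic: T₂/T₁ = (P₂/P₁)^((γ−1)/γ) ⇒ T₂ = 395×(0.380)^0.180 = 332 K; V₂ = 27.7 L.
ΔU = nCvΔT = 6.15×37.8×(332−395) = -14700 J.
Q = 0 for an adiabatic process, so W = −ΔU = 14700 J.
Net over both steps: W = -8880 J, Q = -23600 J, ΔU = -14700 J.

-8880 J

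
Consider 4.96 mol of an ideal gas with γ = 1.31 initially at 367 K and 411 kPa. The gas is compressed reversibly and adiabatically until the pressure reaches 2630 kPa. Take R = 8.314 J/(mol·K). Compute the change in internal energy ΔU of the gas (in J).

26900 J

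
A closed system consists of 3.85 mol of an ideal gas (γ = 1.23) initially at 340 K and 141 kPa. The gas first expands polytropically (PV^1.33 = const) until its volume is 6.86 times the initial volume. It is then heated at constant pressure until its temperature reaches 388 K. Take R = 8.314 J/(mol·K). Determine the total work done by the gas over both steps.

V₁ = nRT₁/P₁ = 3.85×8.314×340/141 = 77.2 L.
Step 1 — Polytropic n=1.33: T₂ = T₁(V₁/V₂)^(n−1) = 340×(0.146)^0.33 = 180 K; P₂ = P₁(V₁/V₂)^n = 10.9 kPa.
W = (P₁V₁−P₂V₂)/(n−1) = (141×77.2−10.9×529)/0.33 = 15500 J.
ΔU = nCvΔT = 3.85×36.1×(180−340) = -22300 J.
Q = ΔU + W = -6740 J.
State after step 1: P = 10.9 kPa, V = 529 L, T = 180 K.
Step 2 — Isobaric: P stays 10.9 kPa; V/T = const ⇒ T₂ = 388 K, V₂ = 1140 L.
W = PΔV = 10.9×(1140−529) kPa·L = 6650 J.
ΔU = nCvΔT = 3.85×36.1×(388−180) = 28900 J.
Q = ΔU + W = nCpΔT = 35600 J.
Net over both steps: W = 22200 J, Q = 28800 J, ΔU = 6680 J.

22200 J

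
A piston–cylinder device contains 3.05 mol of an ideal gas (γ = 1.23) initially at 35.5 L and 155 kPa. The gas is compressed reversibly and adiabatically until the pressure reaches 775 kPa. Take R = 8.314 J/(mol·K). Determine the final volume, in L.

T₁ = P₁V₁/(nR) = 155×35.5/(3.05×8.314) = 217 K.
Adiabatic: T₂/T₁ = (P₂/P₁)^((γ−1)/γ) ⇒ T₂ = 217×(5.00)^0.187 = 293 K; V₂ = 9.59 L.

9.59 L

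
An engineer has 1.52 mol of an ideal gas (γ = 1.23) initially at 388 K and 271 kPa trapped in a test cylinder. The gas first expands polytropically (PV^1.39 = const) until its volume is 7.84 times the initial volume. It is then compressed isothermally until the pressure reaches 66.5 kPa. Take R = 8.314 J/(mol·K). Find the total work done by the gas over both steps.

3740 J

V₁ = nRT₁/P₁ = 1.52×8.314×388/271 = 18.1 L.
Step 1 — Polytropic n=1.39: T₂ = T₁(V₁/V₂)^(n−1) = 388×(0.128)^0.39 = 174 K; P₂ = P₁(V₁/V₂)^n = 15.5 kPa.
W = (P₁V₁−P₂V₂)/(n−1) = (271×18.1−15.5×142)/0.39 = 6940 J.
ΔU = nCvΔT = 1.52×36.1×(174−388) = -11800 J.
Q = ΔU + W = -4830 J.
State after step 1: P = 15.5 kPa, V = 142 L, T = 174 K.
Step 2 — Isothermal: T stays 174 K; PV = const ⇒ V₂ = 33.0 L, P₂ = 66.5 kPa.
ΔU = 0 (ideal gas, T constant).
W = nRT ln(V₂/V₁) = 1.52×8.314×174×ln(0.233) = -3200 J.
Q = ΔU + W = -3200 J.
Net over both steps: W = 3740 J, Q = -8030 J, ΔU = -11800 J.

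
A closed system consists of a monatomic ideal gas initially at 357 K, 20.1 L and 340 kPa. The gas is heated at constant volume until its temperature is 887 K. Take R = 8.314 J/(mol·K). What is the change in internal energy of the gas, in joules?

15200 J

n = P₁V₁/(RT₁) = 340×20.1/(8.314×357) = 2.30 mol.
Isochoric: V stays 20.1 L; P/T = const ⇒ T₂ = 887 K, P₂ = 845 kPa.
For an ideal gas ΔU = nCvΔT with Cv = (3/2)R = 12.5 J/(mol·K).
ΔU = 2.30×12.5×(887−357) = 15200 J.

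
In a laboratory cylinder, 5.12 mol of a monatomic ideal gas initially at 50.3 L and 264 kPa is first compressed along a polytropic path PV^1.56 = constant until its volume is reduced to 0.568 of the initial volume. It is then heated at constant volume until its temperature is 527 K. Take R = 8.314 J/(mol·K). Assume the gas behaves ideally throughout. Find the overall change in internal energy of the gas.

T₁ = P₁V₁/(nR) = 264×50.3/(5.12×8.314) = 312 K.
Step 1 — Polytropic n=1.56: T₂ = T₁(V₁/V₂)^(n−1) = 312×(1.76)^0.56 = 428 K; P₂ = P₁(V₁/V₂)^n = 638 kPa.
W = (P₁V₁−P₂V₂)/(n−1) = (264×50.3−638×28.6)/0.56 = -8840 J.
ΔU = nCvΔT = 5.12×12.5×(428−312) = 7420 J.
Q = ΔU + W = -1410 J.
State after step 1: P = 638 kPa, V = 28.6 L, T = 428 K.
Step 2 — Isochoric: V stays 28.6 L; P/T = const ⇒ T₂ = 527 K, P₂ = 785 kPa.
W = 0 (no volume change).
ΔU = nCvΔT = 5.12×12.5×(527−428) = 6310 J.
Q = ΔU = 6310 J.
Net over both steps: W = -8840 J, Q = 4890 J, ΔU = 13700 J.

13700 J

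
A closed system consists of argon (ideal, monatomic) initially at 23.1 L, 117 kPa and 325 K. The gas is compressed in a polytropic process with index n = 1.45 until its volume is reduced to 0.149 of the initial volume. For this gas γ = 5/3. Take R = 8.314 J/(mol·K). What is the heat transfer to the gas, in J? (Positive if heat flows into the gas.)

-2650 J

n = P₁V₁/(RT₁) = 117×23.1/(8.314×325) = 1.00 mol.
Polytropic n=1.45: T₂ = T₁(V₁/V₂)^(n−1) = 325×(6.71)^0.45 = 766 K; P₂ = P₁(V₁/V₂)^n = 1850 kPa.
W = (P₁V₁−P₂V₂)/(n−1) = (117×23.1−1850×3.44)/0.45 = -8140 J.
ΔU = nCvΔT = 1.00×12.5×(766−325) = 5490 J.
Q = ΔU + W = -2650 J.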